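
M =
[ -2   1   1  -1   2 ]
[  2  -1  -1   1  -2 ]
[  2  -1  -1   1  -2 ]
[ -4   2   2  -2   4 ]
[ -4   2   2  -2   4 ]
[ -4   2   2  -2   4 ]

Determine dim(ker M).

Row reduce to echelon form.
R2 ← R2 + R1: [0, 0, 0, 0, 0]
R3 ← R3 + R1: [0, 0, 0, 0, 0]
R4 ← R4 − (2)·R1: [0, 0, 0, 0, 0]
R5 ← R5 − (2)·R1: [0, 0, 0, 0, 0]
R6 ← R6 − (2)·R1: [0, 0, 0, 0, 0]
1 nonzero row, so rank(M) = 1.
M has 5 columns; by rank–nullity, nullity = 5 − 1 = 4.

4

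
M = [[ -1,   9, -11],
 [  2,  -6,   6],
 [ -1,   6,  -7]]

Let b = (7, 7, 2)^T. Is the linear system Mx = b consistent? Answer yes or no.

Row reduce the augmented matrix [M | b].
R2 ← R2 + (2)·R1: [0, 12, -16, 21]
R3 ← R3 − R1: [0, -3, 4, -5]
R3 ← R3 + (1/4)·R2: [0, 0, 0, 1/4]
The echelon form has 3 nonzero rows; the last pivot sits in the augmented column, so rank(M) = 2 but rank([M|b]) = 3.
Since the ranks differ, the system is inconsistent.

no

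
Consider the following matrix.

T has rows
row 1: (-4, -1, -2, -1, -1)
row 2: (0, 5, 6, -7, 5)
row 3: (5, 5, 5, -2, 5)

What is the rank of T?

3

Row reduce to echelon form.
R3 ← R3 + (5/4)·R1: [0, 15/4, 5/2, -13/4, 15/4]
R3 ← R3 − (3/4)·R2: [0, 0, -2, 2, 0]
Echelon form has 3 nonzero rows, so rank(T) = 3.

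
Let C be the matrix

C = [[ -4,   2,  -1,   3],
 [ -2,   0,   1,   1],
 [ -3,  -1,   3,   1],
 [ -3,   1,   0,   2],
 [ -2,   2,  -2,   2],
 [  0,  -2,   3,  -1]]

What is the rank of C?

Row reduce to echelon form.
R2 ← R2 − (1/2)·R1: [0, -1, 3/2, -1/2]
R3 ← R3 − (3/4)·R1: [0, -5/2, 15/4, -5/4]
R4 ← R4 − (3/4)·R1: [0, -1/2, 3/4, -1/4]
R5 ← R5 − (1/2)·R1: [0, 1, -3/2, 1/2]
R3 ← R3 − (5/2)·R2: [0, 0, 0, 0]
R4 ← R4 − (1/2)·R2: [0, 0, 0, 0]
R5 ← R5 + R2: [0, 0, 0, 0]
R6 ← R6 − (2)·R2: [0, 0, 0, 0]
Echelon form has 2 nonzero rows, so rank(C) = 2.

2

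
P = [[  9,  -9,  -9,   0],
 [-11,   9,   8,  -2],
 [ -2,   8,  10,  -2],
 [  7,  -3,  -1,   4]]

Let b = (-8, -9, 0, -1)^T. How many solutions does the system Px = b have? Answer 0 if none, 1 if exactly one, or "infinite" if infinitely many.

0

Row reduce the augmented matrix [P | b].
R2 ← R2 + (11/9)·R1: [0, -2, -3, -2, -169/9]
R3 ← R3 + (2/9)·R1: [0, 6, 8, -2, -16/9]
R4 ← R4 − (7/9)·R1: [0, 4, 6, 4, 47/9]
R3 ← R3 + (3)·R2: [0, 0, -1, -8, -523/9]
R4 ← R4 + (2)·R2: [0, 0, 0, 0, -97/3]
The echelon form has 4 nonzero rows; the last pivot sits in the augmented column, so rank(P) = 3 but rank([P|b]) = 4.
Since the ranks differ, the system is inconsistent.
It has no solutions.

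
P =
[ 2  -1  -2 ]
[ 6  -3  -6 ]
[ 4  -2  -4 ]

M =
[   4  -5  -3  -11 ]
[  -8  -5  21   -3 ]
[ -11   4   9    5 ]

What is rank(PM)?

First compute PM:
[[ 38, -13, -45, -29],
 [114, -39, -135, -87],
 [ 76, -26, -90, -58]]
Now row reduce the product.
R2 ← R2 − (3)·R1: [0, 0, 0, 0]
R3 ← R3 − (2)·R1: [0, 0, 0, 0]
1 nonzero row, so rank(PM) = 1.

1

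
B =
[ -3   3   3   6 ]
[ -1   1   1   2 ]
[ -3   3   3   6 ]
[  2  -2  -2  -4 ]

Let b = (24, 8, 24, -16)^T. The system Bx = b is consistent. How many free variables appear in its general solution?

3

Row reduce the augmented matrix [B | b].
R2 ← R2 − (1/3)·R1: [0, 0, 0, 0, 0]
R3 ← R3 − R1: [0, 0, 0, 0, 0]
R4 ← R4 + (2/3)·R1: [0, 0, 0, 0, 0]
The echelon form has 1 nonzero rows, and every pivot lies in the first 4 columns, so rank(B) = rank([B|b]) = 1.
The system is consistent.
Free variables = (unknowns) − (rank) = 4 − 1 = 3.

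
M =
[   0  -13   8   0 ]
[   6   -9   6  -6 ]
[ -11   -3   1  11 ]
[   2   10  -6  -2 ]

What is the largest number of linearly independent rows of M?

2

Row reduce to echelon form.
Swap R1 ↔ R2
R3 ← R3 + (11/6)·R1: [0, -39/2, 12, 0]
R4 ← R4 − (1/3)·R1: [0, 13, -8, 0]
R3 ← R3 − (3/2)·R2: [0, 0, 0, 0]
R4 ← R4 + R2: [0, 0, 0, 0]
Echelon form has 2 nonzero rows, so rank(M) = 2.
The rank gives the maximum number of linearly independent rows: 2.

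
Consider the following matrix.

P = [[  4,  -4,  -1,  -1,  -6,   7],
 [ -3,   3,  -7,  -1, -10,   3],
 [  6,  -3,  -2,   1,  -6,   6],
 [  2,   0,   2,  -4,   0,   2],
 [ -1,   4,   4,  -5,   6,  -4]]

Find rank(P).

Row reduce to echelon form.
R2 ← R2 + (3/4)·R1: [0, 0, -31/4, -7/4, -29/2, 33/4]
R3 ← R3 − (3/2)·R1: [0, 3, -1/2, 5/2, 3, -9/2]
R4 ← R4 − (1/2)·R1: [0, 2, 5/2, -7/2, 3, -3/2]
R5 ← R5 + (1/4)·R1: [0, 3, 15/4, -21/4, 9/2, -9/4]
Swap R2 ↔ R3
R4 ← R4 − (2/3)·R2: [0, 0, 17/6, -31/6, 1, 3/2]
R5 ← R5 − R2: [0, 0, 17/4, -31/4, 3/2, 9/4]
R4 ← R4 + (34/93)·R3: [0, 0, 0, -180/31, -400/93, 140/31]
R5 ← R5 + (17/31)·R3: [0, 0, 0, -270/31, -200/31, 210/31]
R5 ← R5 − (3/2)·R4: [0, 0, 0, 0, 0, 0]
Echelon form has 4 nonzero rows, so rank(P) = 4.

4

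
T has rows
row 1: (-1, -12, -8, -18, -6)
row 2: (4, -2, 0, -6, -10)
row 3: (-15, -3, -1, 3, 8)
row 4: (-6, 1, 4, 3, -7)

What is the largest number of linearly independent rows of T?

3

Row reduce to echelon form.
R2 ← R2 + (4)·R1: [0, -50, -32, -78, -34]
R3 ← R3 − (15)·R1: [0, 177, 119, 273, 98]
R4 ← R4 − (6)·R1: [0, 73, 52, 111, 29]
R3 ← R3 + (177/50)·R2: [0, 0, 143/25, -78/25, -559/25]
R4 ← R4 + (73/50)·R2: [0, 0, 132/25, -72/25, -516/25]
R4 ← R4 − (12/13)·R3: [0, 0, 0, 0, 0]
Echelon form has 3 nonzero rows, so rank(T) = 3.
The rank gives the maximum number of linearly independent rows: 3.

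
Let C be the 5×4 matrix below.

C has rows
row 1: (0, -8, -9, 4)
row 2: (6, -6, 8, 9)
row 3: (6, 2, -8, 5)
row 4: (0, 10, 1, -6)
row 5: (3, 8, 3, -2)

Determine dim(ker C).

0

Row reduce to echelon form.
Swap R1 ↔ R2
R3 ← R3 − R1: [0, 8, -16, -4]
R5 ← R5 − (1/2)·R1: [0, 11, -1, -13/2]
R3 ← R3 + R2: [0, 0, -25, 0]
R4 ← R4 + (5/4)·R2: [0, 0, -41/4, -1]
R5 ← R5 + (11/8)·R2: [0, 0, -107/8, -1]
R4 ← R4 − (41/100)·R3: [0, 0, 0, -1]
R5 ← R5 − (107/200)·R3: [0, 0, 0, -1]
R5 ← R5 − R4: [0, 0, 0, 0]
4 nonzero rows, so rank(C) = 4.
C has 4 columns; by rank–nullity, nullity = 4 − 4 = 0.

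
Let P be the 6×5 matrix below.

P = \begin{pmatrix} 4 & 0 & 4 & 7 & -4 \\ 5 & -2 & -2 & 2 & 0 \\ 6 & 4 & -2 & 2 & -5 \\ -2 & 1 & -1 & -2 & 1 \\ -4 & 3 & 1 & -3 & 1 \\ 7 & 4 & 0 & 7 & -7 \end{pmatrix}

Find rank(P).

Row reduce to echelon form.
R2 ← R2 − (5/4)·R1: [0, -2, -7, -27/4, 5]
R3 ← R3 − (3/2)·R1: [0, 4, -8, -17/2, 1]
R4 ← R4 + (1/2)·R1: [0, 1, 1, 3/2, -1]
R5 ← R5 + R1: [0, 3, 5, 4, -3]
R6 ← R6 − (7/4)·R1: [0, 4, -7, -21/4, 0]
R3 ← R3 + (2)·R2: [0, 0, -22, -22, 11]
R4 ← R4 + (1/2)·R2: [0, 0, -5/2, -15/8, 3/2]
R5 ← R5 + (3/2)·R2: [0, 0, -11/2, -49/8, 9/2]
R6 ← R6 + (2)·R2: [0, 0, -21, -75/4, 10]
R4 ← R4 − (5/44)·R3: [0, 0, 0, 5/8, 1/4]
R5 ← R5 − (1/4)·R3: [0, 0, 0, -5/8, 7/4]
R6 ← R6 − (21/22)·R3: [0, 0, 0, 9/4, -1/2]
R5 ← R5 + R4: [0, 0, 0, 0, 2]
R6 ← R6 − (18/5)·R4: [0, 0, 0, 0, -7/5]
R6 ← R6 + (7/10)·R5: [0, 0, 0, 0, 0]
Echelon form has 5 nonzero rows, so rank(P) = 5.

5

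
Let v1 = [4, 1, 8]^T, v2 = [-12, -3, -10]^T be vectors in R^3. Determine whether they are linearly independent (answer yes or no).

Form the matrix with these vectors as rows and row reduce.
R2 ← R2 + (3)·R1: [0, 0, 14]
2 nonzero rows, so the 2 vectors span a space of dimension 2.
Since 2 = 2, the vectors are linearly independent.

yes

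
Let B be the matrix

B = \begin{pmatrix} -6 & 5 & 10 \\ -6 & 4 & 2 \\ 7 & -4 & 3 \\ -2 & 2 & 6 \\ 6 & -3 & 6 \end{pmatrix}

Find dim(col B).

2

Row reduce to echelon form.
R2 ← R2 − R1: [0, -1, -8]
R3 ← R3 + (7/6)·R1: [0, 11/6, 44/3]
R4 ← R4 − (1/3)·R1: [0, 1/3, 8/3]
R5 ← R5 + R1: [0, 2, 16]
R3 ← R3 + (11/6)·R2: [0, 0, 0]
R4 ← R4 + (1/3)·R2: [0, 0, 0]
R5 ← R5 + (2)·R2: [0, 0, 0]
Echelon form has 2 nonzero rows, so rank(B) = 2.
The column space has dimension equal to the rank: 2.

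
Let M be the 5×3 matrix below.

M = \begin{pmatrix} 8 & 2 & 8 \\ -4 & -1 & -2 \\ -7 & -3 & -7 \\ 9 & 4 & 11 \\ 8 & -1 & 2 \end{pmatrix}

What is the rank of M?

Row reduce to echelon form.
R2 ← R2 + (1/2)·R1: [0, 0, 2]
R3 ← R3 + (7/8)·R1: [0, -5/4, 0]
R4 ← R4 − (9/8)·R1: [0, 7/4, 2]
R5 ← R5 − R1: [0, -3, -6]
Swap R2 ↔ R3
R4 ← R4 + (7/5)·R2: [0, 0, 2]
R5 ← R5 − (12/5)·R2: [0, 0, -6]
R4 ← R4 − R3: [0, 0, 0]
R5 ← R5 + (3)·R3: [0, 0, 0]
Echelon form has 3 nonzero rows, so rank(M) = 3.

3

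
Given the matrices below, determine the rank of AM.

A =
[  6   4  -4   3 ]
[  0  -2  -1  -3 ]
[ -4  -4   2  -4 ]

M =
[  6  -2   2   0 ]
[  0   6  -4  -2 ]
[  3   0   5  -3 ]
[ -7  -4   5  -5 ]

2

First compute AM:
[[  3,   0,  -9, -11],
 [ 18,   0, -12,  22],
 [ 10,   0,  -2,  22]]
Now row reduce the product.
R2 ← R2 − (6)·R1: [0, 0, 42, 88]
R3 ← R3 − (10/3)·R1: [0, 0, 28, 176/3]
R3 ← R3 − (2/3)·R2: [0, 0, 0, 0]
2 nonzero rows, so rank(AM) = 2.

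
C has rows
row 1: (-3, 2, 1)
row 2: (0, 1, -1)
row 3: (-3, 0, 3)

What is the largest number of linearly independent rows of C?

2

Row reduce to echelon form.
R3 ← R3 − R1: [0, -2, 2]
R3 ← R3 + (2)·R2: [0, 0, 0]
Echelon form has 2 nonzero rows, so rank(C) = 2.
The rank gives the maximum number of linearly independent rows: 2.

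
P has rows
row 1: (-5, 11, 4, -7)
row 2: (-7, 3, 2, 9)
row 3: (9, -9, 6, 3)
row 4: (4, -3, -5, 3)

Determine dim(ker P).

Row reduce to echelon form.
R2 ← R2 − (7/5)·R1: [0, -62/5, -18/5, 94/5]
R3 ← R3 + (9/5)·R1: [0, 54/5, 66/5, -48/5]
R4 ← R4 + (4/5)·R1: [0, 29/5, -9/5, -13/5]
R3 ← R3 + (27/31)·R2: [0, 0, 312/31, 210/31]
R4 ← R4 + (29/62)·R2: [0, 0, -108/31, 192/31]
R4 ← R4 + (9/26)·R3: [0, 0, 0, 111/13]
4 nonzero rows, so rank(P) = 4.
P has 4 columns; by rank–nullity, nullity = 4 − 4 = 0.

0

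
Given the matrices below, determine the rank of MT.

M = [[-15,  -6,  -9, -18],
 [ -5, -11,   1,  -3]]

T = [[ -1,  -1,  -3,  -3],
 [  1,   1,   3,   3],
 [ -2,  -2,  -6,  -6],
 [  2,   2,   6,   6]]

First compute MT:
[[ -9,  -9, -27, -27],
 [-14, -14, -42, -42]]
Now row reduce the product.
R2 ← R2 − (14/9)·R1: [0, 0, 0, 0]
1 nonzero row, so rank(MT) = 1.

1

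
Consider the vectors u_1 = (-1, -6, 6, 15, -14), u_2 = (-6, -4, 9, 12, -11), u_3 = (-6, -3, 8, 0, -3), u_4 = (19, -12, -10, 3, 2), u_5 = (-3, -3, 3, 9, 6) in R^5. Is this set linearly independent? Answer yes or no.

no

Form the matrix with these vectors as rows and row reduce.
R2 ← R2 − (6)·R1: [0, 32, -27, -78, 73]
R3 ← R3 − (6)·R1: [0, 33, -28, -90, 81]
R4 ← R4 + (19)·R1: [0, -126, 104, 288, -264]
R5 ← R5 − (3)·R1: [0, 15, -15, -36, 48]
R3 ← R3 − (33/32)·R2: [0, 0, -5/32, -153/16, 183/32]
R4 ← R4 + (63/16)·R2: [0, 0, -37/16, -153/8, 375/16]
R5 ← R5 − (15/32)·R2: [0, 0, -75/32, 9/16, 441/32]
R4 ← R4 − (74/5)·R3: [0, 0, 0, 612/5, -306/5]
R5 ← R5 − (15)·R3: [0, 0, 0, 144, -72]
R5 ← R5 − (20/17)·R4: [0, 0, 0, 0, 0]
4 nonzero rows, so the 5 vectors span a space of dimension 4.
Since 4 < 5, the vectors are linearly dependent.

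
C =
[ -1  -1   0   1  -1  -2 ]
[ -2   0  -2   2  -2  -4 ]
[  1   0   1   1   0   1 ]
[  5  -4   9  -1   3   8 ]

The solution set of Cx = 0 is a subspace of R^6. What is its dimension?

Row reduce to echelon form.
R2 ← R2 − (2)·R1: [0, 2, -2, 0, 0, 0]
R3 ← R3 + R1: [0, -1, 1, 2, -1, -1]
R4 ← R4 + (5)·R1: [0, -9, 9, 4, -2, -2]
R3 ← R3 + (1/2)·R2: [0, 0, 0, 2, -1, -1]
R4 ← R4 + (9/2)·R2: [0, 0, 0, 4, -2, -2]
R4 ← R4 − (2)·R3: [0, 0, 0, 0, 0, 0]
3 nonzero rows, so rank(C) = 3.
C has 6 columns; by rank–nullity, nullity = 6 − 3 = 3.

3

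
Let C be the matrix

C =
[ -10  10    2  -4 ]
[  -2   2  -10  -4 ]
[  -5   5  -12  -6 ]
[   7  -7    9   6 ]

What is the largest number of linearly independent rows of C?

Row reduce to echelon form.
R2 ← R2 − (1/5)·R1: [0, 0, -52/5, -16/5]
R3 ← R3 − (1/2)·R1: [0, 0, -13, -4]
R4 ← R4 + (7/10)·R1: [0, 0, 52/5, 16/5]
R3 ← R3 − (5/4)·R2: [0, 0, 0, 0]
R4 ← R4 + R2: [0, 0, 0, 0]
Echelon form has 2 nonzero rows, so rank(C) = 2.
The rank gives the maximum number of linearly independent rows: 2.

2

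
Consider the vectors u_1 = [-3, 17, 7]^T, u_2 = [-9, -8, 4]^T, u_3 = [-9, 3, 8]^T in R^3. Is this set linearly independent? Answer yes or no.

Form the matrix with these vectors as rows and row reduce.
R2 ← R2 − (3)·R1: [0, -59, -17]
R3 ← R3 − (3)·R1: [0, -48, -13]
R3 ← R3 − (48/59)·R2: [0, 0, 49/59]
3 nonzero rows, so the 3 vectors span a space of dimension 3.
Since 3 = 3, the vectors are linearly independent.

yes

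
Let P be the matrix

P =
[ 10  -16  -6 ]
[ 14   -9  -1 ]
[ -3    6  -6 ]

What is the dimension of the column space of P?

Row reduce to echelon form.
R2 ← R2 − (7/5)·R1: [0, 67/5, 37/5]
R3 ← R3 + (3/10)·R1: [0, 6/5, -39/5]
R3 ← R3 − (6/67)·R2: [0, 0, -567/67]
Echelon form has 3 nonzero rows, so rank(P) = 3.
The column space has dimension equal to the rank: 3.

3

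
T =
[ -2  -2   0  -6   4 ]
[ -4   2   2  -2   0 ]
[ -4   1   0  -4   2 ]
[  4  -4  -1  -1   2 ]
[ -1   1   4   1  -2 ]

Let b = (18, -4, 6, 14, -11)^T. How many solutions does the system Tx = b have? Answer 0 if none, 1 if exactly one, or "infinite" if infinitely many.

Row reduce the augmented matrix [T | b].
R2 ← R2 − (2)·R1: [0, 6, 2, 10, -8, -40]
R3 ← R3 − (2)·R1: [0, 5, 0, 8, -6, -30]
R4 ← R4 + (2)·R1: [0, -8, -1, -13, 10, 50]
R5 ← R5 − (1/2)·R1: [0, 2, 4, 4, -4, -20]
R3 ← R3 − (5/6)·R2: [0, 0, -5/3, -1/3, 2/3, 10/3]
R4 ← R4 + (4/3)·R2: [0, 0, 5/3, 1/3, -2/3, -10/3]
R5 ← R5 − (1/3)·R2: [0, 0, 10/3, 2/3, -4/3, -20/3]
R4 ← R4 + R3: [0, 0, 0, 0, 0, 0]
R5 ← R5 + (2)·R3: [0, 0, 0, 0, 0, 0]
The echelon form has 3 nonzero rows, and every pivot lies in the first 5 columns, so rank(T) = rank([T|b]) = 3.
The system is consistent.
rank = 3 < 5 unknowns, so there are infinitely many solutions.

infinite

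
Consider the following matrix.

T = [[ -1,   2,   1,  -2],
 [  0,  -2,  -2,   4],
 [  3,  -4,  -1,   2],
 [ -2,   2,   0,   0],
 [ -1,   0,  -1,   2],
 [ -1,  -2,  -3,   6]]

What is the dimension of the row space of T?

Row reduce to echelon form.
R3 ← R3 + (3)·R1: [0, 2, 2, -4]
R4 ← R4 − (2)·R1: [0, -2, -2, 4]
R5 ← R5 − R1: [0, -2, -2, 4]
R6 ← R6 − R1: [0, -4, -4, 8]
R3 ← R3 + R2: [0, 0, 0, 0]
R4 ← R4 − R2: [0, 0, 0, 0]
R5 ← R5 − R2: [0, 0, 0, 0]
R6 ← R6 − (2)·R2: [0, 0, 0, 0]
Echelon form has 2 nonzero rows, so rank(T) = 2.
The row space has dimension equal to the rank: 2.

2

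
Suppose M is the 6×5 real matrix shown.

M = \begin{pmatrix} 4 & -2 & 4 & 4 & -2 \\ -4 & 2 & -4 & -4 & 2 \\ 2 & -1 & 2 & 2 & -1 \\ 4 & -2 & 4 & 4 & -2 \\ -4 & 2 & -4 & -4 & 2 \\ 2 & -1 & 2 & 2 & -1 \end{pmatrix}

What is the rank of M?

1

Row reduce to echelon form.
R2 ← R2 + R1: [0, 0, 0, 0, 0]
R3 ← R3 − (1/2)·R1: [0, 0, 0, 0, 0]
R4 ← R4 − R1: [0, 0, 0, 0, 0]
R5 ← R5 + R1: [0, 0, 0, 0, 0]
R6 ← R6 − (1/2)·R1: [0, 0, 0, 0, 0]
Echelon form has 1 nonzero row, so rank(M) = 1.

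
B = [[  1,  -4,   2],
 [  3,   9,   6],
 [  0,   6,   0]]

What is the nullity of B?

Row reduce to echelon form.
R2 ← R2 − (3)·R1: [0, 21, 0]
R3 ← R3 − (2/7)·R2: [0, 0, 0]
2 nonzero rows, so rank(B) = 2.
B has 3 columns; by rank–nullity, nullity = 3 − 2 = 1.

1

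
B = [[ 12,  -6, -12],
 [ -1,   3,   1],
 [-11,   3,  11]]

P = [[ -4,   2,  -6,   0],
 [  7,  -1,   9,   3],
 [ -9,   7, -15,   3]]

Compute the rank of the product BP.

First compute BP:
[[ 18, -54,  54, -54],
 [ 16,   2,  18,  12],
 [-34,  52, -72,  42]]
Now row reduce the product.
R2 ← R2 − (8/9)·R1: [0, 50, -30, 60]
R3 ← R3 + (17/9)·R1: [0, -50, 30, -60]
R3 ← R3 + R2: [0, 0, 0, 0]
2 nonzero rows, so rank(BP) = 2.

2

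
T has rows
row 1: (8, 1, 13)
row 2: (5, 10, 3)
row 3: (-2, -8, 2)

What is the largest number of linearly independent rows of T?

3

Row reduce to echelon form.
R2 ← R2 − (5/8)·R1: [0, 75/8, -41/8]
R3 ← R3 + (1/4)·R1: [0, -31/4, 21/4]
R3 ← R3 + (62/75)·R2: [0, 0, 76/75]
Echelon form has 3 nonzero rows, so rank(T) = 3.
The rank gives the maximum number of linearly independent rows: 3.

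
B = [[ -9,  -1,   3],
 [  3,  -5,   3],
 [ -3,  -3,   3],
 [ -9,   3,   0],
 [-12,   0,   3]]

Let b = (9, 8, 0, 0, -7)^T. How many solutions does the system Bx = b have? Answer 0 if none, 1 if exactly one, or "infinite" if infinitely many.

Row reduce the augmented matrix [B | b].
R2 ← R2 + (1/3)·R1: [0, -16/3, 4, 11]
R3 ← R3 − (1/3)·R1: [0, -8/3, 2, -3]
R4 ← R4 − R1: [0, 4, -3, -9]
R5 ← R5 − (4/3)·R1: [0, 4/3, -1, -19]
R3 ← R3 − (1/2)·R2: [0, 0, 0, -17/2]
R4 ← R4 + (3/4)·R2: [0, 0, 0, -3/4]
R5 ← R5 + (1/4)·R2: [0, 0, 0, -65/4]
R4 ← R4 − (3/34)·R3: [0, 0, 0, 0]
R5 ← R5 − (65/34)·R3: [0, 0, 0, 0]
The echelon form has 3 nonzero rows; the last pivot sits in the augmented column, so rank(B) = 2 but rank([B|b]) = 3.
Since the ranks differ, the system is inconsistent.
It has no solutions.

0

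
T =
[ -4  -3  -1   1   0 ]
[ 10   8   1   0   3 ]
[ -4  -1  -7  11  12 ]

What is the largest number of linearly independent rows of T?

Row reduce to echelon form.
R2 ← R2 + (5/2)·R1: [0, 1/2, -3/2, 5/2, 3]
R3 ← R3 − R1: [0, 2, -6, 10, 12]
R3 ← R3 − (4)·R2: [0, 0, 0, 0, 0]
Echelon form has 2 nonzero rows, so rank(T) = 2.
The rank gives the maximum number of linearly independent rows: 2.

2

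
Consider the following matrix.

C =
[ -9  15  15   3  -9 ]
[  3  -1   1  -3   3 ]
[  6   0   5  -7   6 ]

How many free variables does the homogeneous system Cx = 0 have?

3

Row reduce to echelon form.
R2 ← R2 + (1/3)·R1: [0, 4, 6, -2, 0]
R3 ← R3 + (2/3)·R1: [0, 10, 15, -5, 0]
R3 ← R3 − (5/2)·R2: [0, 0, 0, 0, 0]
2 nonzero rows, so rank(C) = 2.
C has 5 columns; by rank–nullity, nullity = 5 − 2 = 3.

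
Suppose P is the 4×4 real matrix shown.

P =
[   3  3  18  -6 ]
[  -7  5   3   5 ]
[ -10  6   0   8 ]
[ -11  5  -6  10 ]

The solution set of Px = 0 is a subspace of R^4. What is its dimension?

2

Row reduce to echelon form.
R2 ← R2 + (7/3)·R1: [0, 12, 45, -9]
R3 ← R3 + (10/3)·R1: [0, 16, 60, -12]
R4 ← R4 + (11/3)·R1: [0, 16, 60, -12]
R3 ← R3 − (4/3)·R2: [0, 0, 0, 0]
R4 ← R4 − (4/3)·R2: [0, 0, 0, 0]
2 nonzero rows, so rank(P) = 2.
P has 4 columns; by rank–nullity, nullity = 4 − 2 = 2.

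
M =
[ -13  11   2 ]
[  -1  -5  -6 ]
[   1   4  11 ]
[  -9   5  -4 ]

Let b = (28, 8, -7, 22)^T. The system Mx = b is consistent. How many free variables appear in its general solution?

Row reduce the augmented matrix [M | b].
R2 ← R2 − (1/13)·R1: [0, -76/13, -80/13, 76/13]
R3 ← R3 + (1/13)·R1: [0, 63/13, 145/13, -63/13]
R4 ← R4 − (9/13)·R1: [0, -34/13, -70/13, 34/13]
R3 ← R3 + (63/76)·R2: [0, 0, 115/19, 0]
R4 ← R4 − (17/38)·R2: [0, 0, -50/19, 0]
R4 ← R4 + (10/23)·R3: [0, 0, 0, 0]
The echelon form has 3 nonzero rows, and every pivot lies in the first 3 columns, so rank(M) = rank([M|b]) = 3.
The system is consistent.
Free variables = (unknowns) − (rank) = 3 − 3 = 0.

0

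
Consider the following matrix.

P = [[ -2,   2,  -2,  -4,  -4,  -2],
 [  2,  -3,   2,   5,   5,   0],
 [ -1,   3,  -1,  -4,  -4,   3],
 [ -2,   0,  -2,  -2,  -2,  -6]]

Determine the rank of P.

2

Row reduce to echelon form.
R2 ← R2 + R1: [0, -1, 0, 1, 1, -2]
R3 ← R3 − (1/2)·R1: [0, 2, 0, -2, -2, 4]
R4 ← R4 − R1: [0, -2, 0, 2, 2, -4]
R3 ← R3 + (2)·R2: [0, 0, 0, 0, 0, 0]
R4 ← R4 − (2)·R2: [0, 0, 0, 0, 0, 0]
Echelon form has 2 nonzero rows, so rank(P) = 2.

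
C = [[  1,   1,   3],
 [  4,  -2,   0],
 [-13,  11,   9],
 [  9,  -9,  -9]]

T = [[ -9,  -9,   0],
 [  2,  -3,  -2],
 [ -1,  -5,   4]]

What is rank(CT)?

First compute CT:
[[-10, -27,  10],
 [-40, -30,   4],
 [130,  39,  14],
 [-90,  -9, -18]]
Now row reduce the product.
R2 ← R2 − (4)·R1: [0, 78, -36]
R3 ← R3 + (13)·R1: [0, -312, 144]
R4 ← R4 − (9)·R1: [0, 234, -108]
R3 ← R3 + (4)·R2: [0, 0, 0]
R4 ← R4 − (3)·R2: [0, 0, 0]
2 nonzero rows, so rank(CT) = 2.

2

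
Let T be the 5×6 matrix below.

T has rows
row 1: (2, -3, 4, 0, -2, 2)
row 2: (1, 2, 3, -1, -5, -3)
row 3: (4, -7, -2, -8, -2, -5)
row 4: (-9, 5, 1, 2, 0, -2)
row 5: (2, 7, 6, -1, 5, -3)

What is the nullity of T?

1

Row reduce to echelon form.
R2 ← R2 − (1/2)·R1: [0, 7/2, 1, -1, -4, -4]
R3 ← R3 − (2)·R1: [0, -1, -10, -8, 2, -9]
R4 ← R4 + (9/2)·R1: [0, -17/2, 19, 2, -9, 7]
R5 ← R5 − R1: [0, 10, 2, -1, 7, -5]
R3 ← R3 + (2/7)·R2: [0, 0, -68/7, -58/7, 6/7, -71/7]
R4 ← R4 + (17/7)·R2: [0, 0, 150/7, -3/7, -131/7, -19/7]
R5 ← R5 − (20/7)·R2: [0, 0, -6/7, 13/7, 129/7, 45/7]
R4 ← R4 + (75/34)·R3: [0, 0, 0, -318/17, -286/17, -853/34]
R5 ← R5 − (3/34)·R3: [0, 0, 0, 44/17, 312/17, 249/34]
R5 ← R5 + (22/159)·R4: [0, 0, 0, 0, 2548/159, 1225/318]
5 nonzero rows, so rank(T) = 5.
T has 6 columns; by rank–nullity, nullity = 6 − 5 = 1.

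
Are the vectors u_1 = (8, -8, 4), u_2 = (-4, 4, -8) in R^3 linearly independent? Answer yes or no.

yes

Form the matrix with these vectors as rows and row reduce.
R2 ← R2 + (1/2)·R1: [0, 0, -6]
2 nonzero rows, so the 2 vectors span a space of dimension 2.
Since 2 = 2, the vectors are linearly independent.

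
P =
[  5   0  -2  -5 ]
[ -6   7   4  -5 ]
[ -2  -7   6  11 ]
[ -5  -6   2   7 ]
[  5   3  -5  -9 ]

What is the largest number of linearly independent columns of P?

4

Row reduce to echelon form.
R2 ← R2 + (6/5)·R1: [0, 7, 8/5, -11]
R3 ← R3 + (2/5)·R1: [0, -7, 26/5, 9]
R4 ← R4 + R1: [0, -6, 0, 2]
R5 ← R5 − R1: [0, 3, -3, -4]
R3 ← R3 + R2: [0, 0, 34/5, -2]
R4 ← R4 + (6/7)·R2: [0, 0, 48/35, -52/7]
R5 ← R5 − (3/7)·R2: [0, 0, -129/35, 5/7]
R4 ← R4 − (24/119)·R3: [0, 0, 0, -836/119]
R5 ← R5 + (129/238)·R3: [0, 0, 0, -44/119]
R5 ← R5 − (1/19)·R4: [0, 0, 0, 0]
Echelon form has 4 nonzero rows, so rank(P) = 4.
The rank gives the maximum number of linearly independent columns: 4.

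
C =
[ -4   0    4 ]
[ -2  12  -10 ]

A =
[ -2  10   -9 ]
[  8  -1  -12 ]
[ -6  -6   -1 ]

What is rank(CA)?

First compute CA:
[[-16, -64,  32],
 [160,  28, -116]]
Now row reduce the product.
R2 ← R2 + (10)·R1: [0, -612, 204]
2 nonzero rows, so rank(CA) = 2.

2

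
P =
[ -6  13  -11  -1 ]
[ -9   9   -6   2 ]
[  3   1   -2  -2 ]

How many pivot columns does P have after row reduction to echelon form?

2

Row reduce to echelon form.
R2 ← R2 − (3/2)·R1: [0, -21/2, 21/2, 7/2]
R3 ← R3 + (1/2)·R1: [0, 15/2, -15/2, -5/2]
R3 ← R3 + (5/7)·R2: [0, 0, 0, 0]
Echelon form has 2 nonzero rows, so rank(P) = 2.
Each nonzero row contributes one pivot column: 2 pivot columns.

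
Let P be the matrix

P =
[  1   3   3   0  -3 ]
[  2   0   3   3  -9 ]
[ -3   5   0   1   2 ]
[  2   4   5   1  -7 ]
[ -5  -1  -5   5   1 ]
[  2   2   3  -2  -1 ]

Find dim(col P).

3

Row reduce to echelon form.
R2 ← R2 − (2)·R1: [0, -6, -3, 3, -3]
R3 ← R3 + (3)·R1: [0, 14, 9, 1, -7]
R4 ← R4 − (2)·R1: [0, -2, -1, 1, -1]
R5 ← R5 + (5)·R1: [0, 14, 10, 5, -14]
R6 ← R6 − (2)·R1: [0, -4, -3, -2, 5]
R3 ← R3 + (7/3)·R2: [0, 0, 2, 8, -14]
R4 ← R4 − (1/3)·R2: [0, 0, 0, 0, 0]
R5 ← R5 + (7/3)·R2: [0, 0, 3, 12, -21]
R6 ← R6 − (2/3)·R2: [0, 0, -1, -4, 7]
R5 ← R5 − (3/2)·R3: [0, 0, 0, 0, 0]
R6 ← R6 + (1/2)·R3: [0, 0, 0, 0, 0]
Echelon form has 3 nonzero rows, so rank(P) = 3.
The column space has dimension equal to the rank: 3.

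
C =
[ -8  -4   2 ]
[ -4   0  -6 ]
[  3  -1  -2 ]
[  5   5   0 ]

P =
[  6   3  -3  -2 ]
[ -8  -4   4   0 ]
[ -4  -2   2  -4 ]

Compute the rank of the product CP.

First compute CP:
[[-24, -12,  12,   8],
 [  0,   0,   0,  32],
 [ 34,  17, -17,   2],
 [-10,  -5,   5, -10]]
Now row reduce the product.
R3 ← R3 + (17/12)·R1: [0, 0, 0, 40/3]
R4 ← R4 − (5/12)·R1: [0, 0, 0, -40/3]
R3 ← R3 − (5/12)·R2: [0, 0, 0, 0]
R4 ← R4 + (5/12)·R2: [0, 0, 0, 0]
2 nonzero rows, so rank(CP) = 2.

2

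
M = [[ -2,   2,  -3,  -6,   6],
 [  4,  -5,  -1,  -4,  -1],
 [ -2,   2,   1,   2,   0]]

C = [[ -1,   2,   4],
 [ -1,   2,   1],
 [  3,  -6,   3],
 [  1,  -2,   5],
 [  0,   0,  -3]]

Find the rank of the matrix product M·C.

2

First compute MC:
[[-15,  30, -63],
 [ -6,  12,  -9],
 [  5, -10,   7]]
Now row reduce the product.
R2 ← R2 − (2/5)·R1: [0, 0, 81/5]
R3 ← R3 + (1/3)·R1: [0, 0, -14]
R3 ← R3 + (70/81)·R2: [0, 0, 0]
2 nonzero rows, so rank(MC) = 2.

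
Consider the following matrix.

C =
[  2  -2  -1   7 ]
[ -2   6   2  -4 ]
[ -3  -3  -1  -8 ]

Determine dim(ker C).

Row reduce to echelon form.
R2 ← R2 + R1: [0, 4, 1, 3]
R3 ← R3 + (3/2)·R1: [0, -6, -5/2, 5/2]
R3 ← R3 + (3/2)·R2: [0, 0, -1, 7]
3 nonzero rows, so rank(C) = 3.
C has 4 columns; by rank–nullity, nullity = 4 − 3 = 1.

1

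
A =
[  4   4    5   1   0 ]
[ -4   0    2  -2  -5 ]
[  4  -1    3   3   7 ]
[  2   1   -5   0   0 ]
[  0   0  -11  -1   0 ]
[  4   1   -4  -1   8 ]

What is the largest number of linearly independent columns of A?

Row reduce to echelon form.
R2 ← R2 + R1: [0, 4, 7, -1, -5]
R3 ← R3 − R1: [0, -5, -2, 2, 7]
R4 ← R4 − (1/2)·R1: [0, -1, -15/2, -1/2, 0]
R6 ← R6 − R1: [0, -3, -9, -2, 8]
R3 ← R3 + (5/4)·R2: [0, 0, 27/4, 3/4, 3/4]
R4 ← R4 + (1/4)·R2: [0, 0, -23/4, -3/4, -5/4]
R6 ← R6 + (3/4)·R2: [0, 0, -15/4, -11/4, 17/4]
R4 ← R4 + (23/27)·R3: [0, 0, 0, -1/9, -11/18]
R5 ← R5 + (44/27)·R3: [0, 0, 0, 2/9, 11/9]
R6 ← R6 + (5/9)·R3: [0, 0, 0, -7/3, 14/3]
R5 ← R5 + (2)·R4: [0, 0, 0, 0, 0]
R6 ← R6 − (21)·R4: [0, 0, 0, 0, 35/2]
Swap R5 ↔ R6
Echelon form has 5 nonzero rows, so rank(A) = 5.
The rank gives the maximum number of linearly independent columns: 5.

5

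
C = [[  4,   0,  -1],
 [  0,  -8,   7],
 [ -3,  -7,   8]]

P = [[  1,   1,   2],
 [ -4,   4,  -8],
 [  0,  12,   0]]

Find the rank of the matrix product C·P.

First compute CP:
[[  4,  -8,   8],
 [ 32,  52,  64],
 [ 25,  65,  50]]
Now row reduce the product.
R2 ← R2 − (8)·R1: [0, 116, 0]
R3 ← R3 − (25/4)·R1: [0, 115, 0]
R3 ← R3 − (115/116)·R2: [0, 0, 0]
2 nonzero rows, so rank(CP) = 2.

2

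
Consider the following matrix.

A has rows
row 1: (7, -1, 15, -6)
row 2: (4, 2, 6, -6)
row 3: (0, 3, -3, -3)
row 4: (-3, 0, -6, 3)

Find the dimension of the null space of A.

Row reduce to echelon form.
R2 ← R2 − (4/7)·R1: [0, 18/7, -18/7, -18/7]
R4 ← R4 + (3/7)·R1: [0, -3/7, 3/7, 3/7]
R3 ← R3 − (7/6)·R2: [0, 0, 0, 0]
R4 ← R4 + (1/6)·R2: [0, 0, 0, 0]
2 nonzero rows, so rank(A) = 2.
A has 4 columns; by rank–nullity, nullity = 4 − 2 = 2.

2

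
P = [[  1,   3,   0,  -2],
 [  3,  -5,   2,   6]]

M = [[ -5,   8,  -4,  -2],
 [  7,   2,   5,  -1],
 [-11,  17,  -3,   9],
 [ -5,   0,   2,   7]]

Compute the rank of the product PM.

First compute PM:
[[ 26,  14,   7, -19],
 [-102,  48, -31,  59]]
Now row reduce the product.
R2 ← R2 + (51/13)·R1: [0, 1338/13, -46/13, -202/13]
2 nonzero rows, so rank(PM) = 2.

2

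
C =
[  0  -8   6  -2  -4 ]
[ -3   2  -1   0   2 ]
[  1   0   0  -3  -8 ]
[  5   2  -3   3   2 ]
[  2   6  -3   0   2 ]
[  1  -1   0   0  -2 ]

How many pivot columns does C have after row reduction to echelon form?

4

Row reduce to echelon form.
Swap R1 ↔ R2
R3 ← R3 + (1/3)·R1: [0, 2/3, -1/3, -3, -22/3]
R4 ← R4 + (5/3)·R1: [0, 16/3, -14/3, 3, 16/3]
R5 ← R5 + (2/3)·R1: [0, 22/3, -11/3, 0, 10/3]
R6 ← R6 + (1/3)·R1: [0, -1/3, -1/3, 0, -4/3]
R3 ← R3 + (1/12)·R2: [0, 0, 1/6, -19/6, -23/3]
R4 ← R4 + (2/3)·R2: [0, 0, -2/3, 5/3, 8/3]
R5 ← R5 + (11/12)·R2: [0, 0, 11/6, -11/6, -1/3]
R6 ← R6 − (1/24)·R2: [0, 0, -7/12, 1/12, -7/6]
R4 ← R4 + (4)·R3: [0, 0, 0, -11, -28]
R5 ← R5 − (11)·R3: [0, 0, 0, 33, 84]
R6 ← R6 + (7/2)·R3: [0, 0, 0, -11, -28]
R5 ← R5 + (3)·R4: [0, 0, 0, 0, 0]
R6 ← R6 − R4: [0, 0, 0, 0, 0]
Echelon form has 4 nonzero rows, so rank(C) = 4.
Each nonzero row contributes one pivot column: 4 pivot columns.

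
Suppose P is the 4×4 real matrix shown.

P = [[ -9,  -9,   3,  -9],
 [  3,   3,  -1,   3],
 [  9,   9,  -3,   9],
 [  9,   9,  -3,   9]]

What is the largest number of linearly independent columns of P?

Row reduce to echelon form.
R2 ← R2 + (1/3)·R1: [0, 0, 0, 0]
R3 ← R3 + R1: [0, 0, 0, 0]
R4 ← R4 + R1: [0, 0, 0, 0]
Echelon form has 1 nonzero row, so rank(P) = 1.
The rank gives the maximum number of linearly independent columns: 1.

1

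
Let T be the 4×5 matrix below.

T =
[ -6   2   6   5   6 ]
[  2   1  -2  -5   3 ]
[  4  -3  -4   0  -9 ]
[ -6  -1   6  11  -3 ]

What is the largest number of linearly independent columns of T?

2

Row reduce to echelon form.
R2 ← R2 + (1/3)·R1: [0, 5/3, 0, -10/3, 5]
R3 ← R3 + (2/3)·R1: [0, -5/3, 0, 10/3, -5]
R4 ← R4 − R1: [0, -3, 0, 6, -9]
R3 ← R3 + R2: [0, 0, 0, 0, 0]
R4 ← R4 + (9/5)·R2: [0, 0, 0, 0, 0]
Echelon form has 2 nonzero rows, so rank(T) = 2.
The rank gives the maximum number of linearly independent columns: 2.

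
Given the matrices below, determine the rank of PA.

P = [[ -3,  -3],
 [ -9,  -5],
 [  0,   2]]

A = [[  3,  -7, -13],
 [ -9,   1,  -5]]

2

First compute PA:
[[ 18,  18,  54],
 [ 18,  58, 142],
 [-18,   2, -10]]
Now row reduce the product.
R2 ← R2 − R1: [0, 40, 88]
R3 ← R3 + R1: [0, 20, 44]
R3 ← R3 − (1/2)·R2: [0, 0, 0]
2 nonzero rows, so rank(PA) = 2.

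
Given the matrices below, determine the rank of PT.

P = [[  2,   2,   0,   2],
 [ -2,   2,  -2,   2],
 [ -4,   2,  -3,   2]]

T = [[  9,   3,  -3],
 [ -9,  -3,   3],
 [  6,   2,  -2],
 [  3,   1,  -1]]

1

First compute PT:
[[  6,   2,  -2],
 [-42, -14,  14],
 [-66, -22,  22]]
Now row reduce the product.
R2 ← R2 + (7)·R1: [0, 0, 0]
R3 ← R3 + (11)·R1: [0, 0, 0]
1 nonzero row, so rank(PT) = 1.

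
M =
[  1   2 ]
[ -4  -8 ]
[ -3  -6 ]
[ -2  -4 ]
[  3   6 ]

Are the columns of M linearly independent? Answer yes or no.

no

Row reduce M to echelon form.
R2 ← R2 + (4)·R1: [0, 0]
R3 ← R3 + (3)·R1: [0, 0]
R4 ← R4 + (2)·R1: [0, 0]
R5 ← R5 − (3)·R1: [0, 0]
1 pivot among 2 columns.
Only 1 < 2 pivot columns, so the columns are linearly dependent.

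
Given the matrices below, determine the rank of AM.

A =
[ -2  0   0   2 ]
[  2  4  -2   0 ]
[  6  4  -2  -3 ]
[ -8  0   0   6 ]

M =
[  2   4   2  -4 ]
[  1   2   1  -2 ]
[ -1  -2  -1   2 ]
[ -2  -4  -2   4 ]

First compute AM:
[[ -8, -16,  -8,  16],
 [ 10,  20,  10, -20],
 [ 24,  48,  24, -48],
 [-28, -56, -28,  56]]
Now row reduce the product.
R2 ← R2 + (5/4)·R1: [0, 0, 0, 0]
R3 ← R3 + (3)·R1: [0, 0, 0, 0]
R4 ← R4 − (7/2)·R1: [0, 0, 0, 0]
1 nonzero row, so rank(AM) = 1.

1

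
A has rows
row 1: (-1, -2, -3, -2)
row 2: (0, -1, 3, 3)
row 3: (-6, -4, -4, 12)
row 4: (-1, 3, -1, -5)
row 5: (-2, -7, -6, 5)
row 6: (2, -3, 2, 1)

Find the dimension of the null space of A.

0

Row reduce to echelon form.
R3 ← R3 − (6)·R1: [0, 8, 14, 24]
R4 ← R4 − R1: [0, 5, 2, -3]
R5 ← R5 − (2)·R1: [0, -3, 0, 9]
R6 ← R6 + (2)·R1: [0, -7, -4, -3]
R3 ← R3 + (8)·R2: [0, 0, 38, 48]
R4 ← R4 + (5)·R2: [0, 0, 17, 12]
R5 ← R5 − (3)·R2: [0, 0, -9, 0]
R6 ← R6 − (7)·R2: [0, 0, -25, -24]
R4 ← R4 − (17/38)·R3: [0, 0, 0, -180/19]
R5 ← R5 + (9/38)·R3: [0, 0, 0, 216/19]
R6 ← R6 + (25/38)·R3: [0, 0, 0, 144/19]
R5 ← R5 + (6/5)·R4: [0, 0, 0, 0]
R6 ← R6 + (4/5)·R4: [0, 0, 0, 0]
4 nonzero rows, so rank(A) = 4.
A has 4 columns; by rank–nullity, nullity = 4 − 4 = 0.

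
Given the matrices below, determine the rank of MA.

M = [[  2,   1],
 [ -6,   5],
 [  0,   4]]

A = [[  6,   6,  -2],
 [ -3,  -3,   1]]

1

First compute MA:
[[  9,   9,  -3],
 [-51, -51,  17],
 [-12, -12,   4]]
Now row reduce the product.
R2 ← R2 + (17/3)·R1: [0, 0, 0]
R3 ← R3 + (4/3)·R1: [0, 0, 0]
1 nonzero row, so rank(MA) = 1.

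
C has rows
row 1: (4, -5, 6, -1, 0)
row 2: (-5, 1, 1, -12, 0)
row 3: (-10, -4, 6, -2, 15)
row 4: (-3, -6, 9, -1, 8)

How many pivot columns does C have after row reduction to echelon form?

4

Row reduce to echelon form.
R2 ← R2 + (5/4)·R1: [0, -21/4, 17/2, -53/4, 0]
R3 ← R3 + (5/2)·R1: [0, -33/2, 21, -9/2, 15]
R4 ← R4 + (3/4)·R1: [0, -39/4, 27/2, -7/4, 8]
R3 ← R3 − (22/7)·R2: [0, 0, -40/7, 260/7, 15]
R4 ← R4 − (13/7)·R2: [0, 0, -16/7, 160/7, 8]
R4 ← R4 − (2/5)·R3: [0, 0, 0, 8, 2]
Echelon form has 4 nonzero rows, so rank(C) = 4.
Each nonzero row contributes one pivot column: 4 pivot columns.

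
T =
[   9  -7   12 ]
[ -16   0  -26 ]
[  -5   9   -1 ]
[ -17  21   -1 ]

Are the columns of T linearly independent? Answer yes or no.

yes

Row reduce T to echelon form.
R2 ← R2 + (16/9)·R1: [0, -112/9, -14/3]
R3 ← R3 + (5/9)·R1: [0, 46/9, 17/3]
R4 ← R4 + (17/9)·R1: [0, 70/9, 65/3]
R3 ← R3 + (23/56)·R2: [0, 0, 15/4]
R4 ← R4 + (5/8)·R2: [0, 0, 75/4]
R4 ← R4 − (5)·R3: [0, 0, 0]
3 pivots among 3 columns.
Every column is a pivot column, so the columns are linearly independent.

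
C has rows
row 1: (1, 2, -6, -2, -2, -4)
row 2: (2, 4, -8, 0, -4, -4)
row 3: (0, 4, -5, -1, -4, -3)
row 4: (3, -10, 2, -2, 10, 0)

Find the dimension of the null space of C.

Row reduce to echelon form.
R2 ← R2 − (2)·R1: [0, 0, 4, 4, 0, 4]
R4 ← R4 − (3)·R1: [0, -16, 20, 4, 16, 12]
Swap R2 ↔ R3
R4 ← R4 + (4)·R2: [0, 0, 0, 0, 0, 0]
3 nonzero rows, so rank(C) = 3.
C has 6 columns; by rank–nullity, nullity = 6 − 3 = 3.

3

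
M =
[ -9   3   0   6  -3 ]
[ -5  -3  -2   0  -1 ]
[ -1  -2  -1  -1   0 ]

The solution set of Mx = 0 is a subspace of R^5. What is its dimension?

3

Row reduce to echelon form.
R2 ← R2 − (5/9)·R1: [0, -14/3, -2, -10/3, 2/3]
R3 ← R3 − (1/9)·R1: [0, -7/3, -1, -5/3, 1/3]
R3 ← R3 − (1/2)·R2: [0, 0, 0, 0, 0]
2 nonzero rows, so rank(M) = 2.
M has 5 columns; by rank–nullity, nullity = 5 − 2 = 3.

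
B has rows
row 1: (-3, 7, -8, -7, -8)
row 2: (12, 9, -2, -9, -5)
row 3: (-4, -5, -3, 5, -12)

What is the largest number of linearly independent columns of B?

3

Row reduce to echelon form.
R2 ← R2 + (4)·R1: [0, 37, -34, -37, -37]
R3 ← R3 − (4/3)·R1: [0, -43/3, 23/3, 43/3, -4/3]
R3 ← R3 + (43/111)·R2: [0, 0, -611/111, 0, -47/3]
Echelon form has 3 nonzero rows, so rank(B) = 3.
The rank gives the maximum number of linearly independent columns: 3.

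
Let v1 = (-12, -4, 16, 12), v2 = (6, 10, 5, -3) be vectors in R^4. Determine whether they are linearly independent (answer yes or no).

yes

Form the matrix with these vectors as rows and row reduce.
R2 ← R2 + (1/2)·R1: [0, 8, 13, 3]
2 nonzero rows, so the 2 vectors span a space of dimension 2.
Since 2 = 2, the vectors are linearly independent.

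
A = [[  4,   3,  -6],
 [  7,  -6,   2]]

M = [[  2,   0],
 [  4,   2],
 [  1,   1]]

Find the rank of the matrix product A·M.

2

First compute AM:
[[ 14,   0],
 [ -8, -10]]
Now row reduce the product.
R2 ← R2 + (4/7)·R1: [0, -10]
2 nonzero rows, so rank(AM) = 2.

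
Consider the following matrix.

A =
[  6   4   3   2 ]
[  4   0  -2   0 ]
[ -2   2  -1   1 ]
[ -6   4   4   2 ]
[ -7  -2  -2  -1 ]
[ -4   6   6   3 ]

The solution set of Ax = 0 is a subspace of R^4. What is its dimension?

1

Row reduce to echelon form.
R2 ← R2 − (2/3)·R1: [0, -8/3, -4, -4/3]
R3 ← R3 + (1/3)·R1: [0, 10/3, 0, 5/3]
R4 ← R4 + R1: [0, 8, 7, 4]
R5 ← R5 + (7/6)·R1: [0, 8/3, 3/2, 4/3]
R6 ← R6 + (2/3)·R1: [0, 26/3, 8, 13/3]
R3 ← R3 + (5/4)·R2: [0, 0, -5, 0]
R4 ← R4 + (3)·R2: [0, 0, -5, 0]
R5 ← R5 + R2: [0, 0, -5/2, 0]
R6 ← R6 + (13/4)·R2: [0, 0, -5, 0]
R4 ← R4 − R3: [0, 0, 0, 0]
R5 ← R5 − (1/2)·R3: [0, 0, 0, 0]
R6 ← R6 − R3: [0, 0, 0, 0]
3 nonzero rows, so rank(A) = 3.
A has 4 columns; by rank–nullity, nullity = 4 − 3 = 1.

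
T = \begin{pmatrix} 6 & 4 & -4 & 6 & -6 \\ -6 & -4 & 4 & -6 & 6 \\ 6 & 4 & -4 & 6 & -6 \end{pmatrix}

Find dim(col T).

Row reduce to echelon form.
R2 ← R2 + R1: [0, 0, 0, 0, 0]
R3 ← R3 − R1: [0, 0, 0, 0, 0]
Echelon form has 1 nonzero row, so rank(T) = 1.
The column space has dimension equal to the rank: 1.

1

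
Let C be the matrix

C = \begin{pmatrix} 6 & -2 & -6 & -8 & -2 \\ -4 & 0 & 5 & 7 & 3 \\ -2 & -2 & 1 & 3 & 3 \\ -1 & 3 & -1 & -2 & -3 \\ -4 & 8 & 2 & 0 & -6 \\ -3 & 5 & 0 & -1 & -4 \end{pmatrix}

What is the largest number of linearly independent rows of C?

3

Row reduce to echelon form.
R2 ← R2 + (2/3)·R1: [0, -4/3, 1, 5/3, 5/3]
R3 ← R3 + (1/3)·R1: [0, -8/3, -1, 1/3, 7/3]
R4 ← R4 + (1/6)·R1: [0, 8/3, -2, -10/3, -10/3]
R5 ← R5 + (2/3)·R1: [0, 20/3, -2, -16/3, -22/3]
R6 ← R6 + (1/2)·R1: [0, 4, -3, -5, -5]
R3 ← R3 − (2)·R2: [0, 0, -3, -3, -1]
R4 ← R4 + (2)·R2: [0, 0, 0, 0, 0]
R5 ← R5 + (5)·R2: [0, 0, 3, 3, 1]
R6 ← R6 + (3)·R2: [0, 0, 0, 0, 0]
R5 ← R5 + R3: [0, 0, 0, 0, 0]
Echelon form has 3 nonzero rows, so rank(C) = 3.
The rank gives the maximum number of linearly independent rows: 3.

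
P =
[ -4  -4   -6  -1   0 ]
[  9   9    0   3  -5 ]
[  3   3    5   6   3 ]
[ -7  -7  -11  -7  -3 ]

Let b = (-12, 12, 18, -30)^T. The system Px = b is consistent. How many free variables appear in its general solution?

2

Row reduce the augmented matrix [P | b].
R2 ← R2 + (9/4)·R1: [0, 0, -27/2, 3/4, -5, -15]
R3 ← R3 + (3/4)·R1: [0, 0, 1/2, 21/4, 3, 9]
R4 ← R4 − (7/4)·R1: [0, 0, -1/2, -21/4, -3, -9]
R3 ← R3 + (1/27)·R2: [0, 0, 0, 95/18, 76/27, 76/9]
R4 ← R4 − (1/27)·R2: [0, 0, 0, -95/18, -76/27, -76/9]
R4 ← R4 + R3: [0, 0, 0, 0, 0, 0]
The echelon form has 3 nonzero rows, and every pivot lies in the first 5 columns, so rank(P) = rank([P|b]) = 3.
The system is consistent.
Free variables = (unknowns) − (rank) = 5 − 3 = 2.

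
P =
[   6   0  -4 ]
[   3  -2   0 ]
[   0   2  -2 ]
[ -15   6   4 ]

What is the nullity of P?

Row reduce to echelon form.
R2 ← R2 − (1/2)·R1: [0, -2, 2]
R4 ← R4 + (5/2)·R1: [0, 6, -6]
R3 ← R3 + R2: [0, 0, 0]
R4 ← R4 + (3)·R2: [0, 0, 0]
2 nonzero rows, so rank(P) = 2.
P has 3 columns; by rank–nullity, nullity = 3 − 2 = 1.

1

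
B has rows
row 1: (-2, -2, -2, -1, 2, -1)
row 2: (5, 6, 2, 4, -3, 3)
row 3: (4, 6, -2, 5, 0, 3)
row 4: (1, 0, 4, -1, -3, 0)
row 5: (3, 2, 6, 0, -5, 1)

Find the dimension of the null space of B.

Row reduce to echelon form.
R2 ← R2 + (5/2)·R1: [0, 1, -3, 3/2, 2, 1/2]
R3 ← R3 + (2)·R1: [0, 2, -6, 3, 4, 1]
R4 ← R4 + (1/2)·R1: [0, -1, 3, -3/2, -2, -1/2]
R5 ← R5 + (3/2)·R1: [0, -1, 3, -3/2, -2, -1/2]
R3 ← R3 − (2)·R2: [0, 0, 0, 0, 0, 0]
R4 ← R4 + R2: [0, 0, 0, 0, 0, 0]
R5 ← R5 + R2: [0, 0, 0, 0, 0, 0]
2 nonzero rows, so rank(B) = 2.
B has 6 columns; by rank–nullity, nullity = 6 − 2 = 4.

4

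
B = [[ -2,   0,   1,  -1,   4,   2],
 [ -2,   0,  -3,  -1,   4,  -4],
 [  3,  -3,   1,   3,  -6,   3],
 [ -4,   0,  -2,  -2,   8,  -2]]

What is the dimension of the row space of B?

3

Row reduce to echelon form.
R2 ← R2 − R1: [0, 0, -4, 0, 0, -6]
R3 ← R3 + (3/2)·R1: [0, -3, 5/2, 3/2, 0, 6]
R4 ← R4 − (2)·R1: [0, 0, -4, 0, 0, -6]
Swap R2 ↔ R3
R4 ← R4 − R3: [0, 0, 0, 0, 0, 0]
Echelon form has 3 nonzero rows, so rank(B) = 3.
The row space has dimension equal to the rank: 3.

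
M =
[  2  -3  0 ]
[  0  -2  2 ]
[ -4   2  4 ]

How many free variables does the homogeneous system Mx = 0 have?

1

Row reduce to echelon form.
R3 ← R3 + (2)·R1: [0, -4, 4]
R3 ← R3 − (2)·R2: [0, 0, 0]
2 nonzero rows, so rank(M) = 2.
M has 3 columns; by rank–nullity, nullity = 3 − 2 = 1.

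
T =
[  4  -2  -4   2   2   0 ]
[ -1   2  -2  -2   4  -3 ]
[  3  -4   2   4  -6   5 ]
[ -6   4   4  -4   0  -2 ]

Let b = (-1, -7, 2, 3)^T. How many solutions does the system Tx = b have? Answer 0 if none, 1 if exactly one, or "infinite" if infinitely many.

Row reduce the augmented matrix [T | b].
R2 ← R2 + (1/4)·R1: [0, 3/2, -3, -3/2, 9/2, -3, -29/4]
R3 ← R3 − (3/4)·R1: [0, -5/2, 5, 5/2, -15/2, 5, 11/4]
R4 ← R4 + (3/2)·R1: [0, 1, -2, -1, 3, -2, 3/2]
R3 ← R3 + (5/3)·R2: [0, 0, 0, 0, 0, 0, -28/3]
R4 ← R4 − (2/3)·R2: [0, 0, 0, 0, 0, 0, 19/3]
R4 ← R4 + (19/28)·R3: [0, 0, 0, 0, 0, 0, 0]
The echelon form has 3 nonzero rows; the last pivot sits in the augmented column, so rank(T) = 2 but rank([T|b]) = 3.
Since the ranks differ, the system is inconsistent.
It has no solutions.

0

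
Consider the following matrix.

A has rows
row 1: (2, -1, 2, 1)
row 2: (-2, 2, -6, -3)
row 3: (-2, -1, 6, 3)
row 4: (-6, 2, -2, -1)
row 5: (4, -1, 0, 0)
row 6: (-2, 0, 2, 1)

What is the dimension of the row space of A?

2

Row reduce to echelon form.
R2 ← R2 + R1: [0, 1, -4, -2]
R3 ← R3 + R1: [0, -2, 8, 4]
R4 ← R4 + (3)·R1: [0, -1, 4, 2]
R5 ← R5 − (2)·R1: [0, 1, -4, -2]
R6 ← R6 + R1: [0, -1, 4, 2]
R3 ← R3 + (2)·R2: [0, 0, 0, 0]
R4 ← R4 + R2: [0, 0, 0, 0]
R5 ← R5 − R2: [0, 0, 0, 0]
R6 ← R6 + R2: [0, 0, 0, 0]
Echelon form has 2 nonzero rows, so rank(A) = 2.
The row space has dimension equal to the rank: 2.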